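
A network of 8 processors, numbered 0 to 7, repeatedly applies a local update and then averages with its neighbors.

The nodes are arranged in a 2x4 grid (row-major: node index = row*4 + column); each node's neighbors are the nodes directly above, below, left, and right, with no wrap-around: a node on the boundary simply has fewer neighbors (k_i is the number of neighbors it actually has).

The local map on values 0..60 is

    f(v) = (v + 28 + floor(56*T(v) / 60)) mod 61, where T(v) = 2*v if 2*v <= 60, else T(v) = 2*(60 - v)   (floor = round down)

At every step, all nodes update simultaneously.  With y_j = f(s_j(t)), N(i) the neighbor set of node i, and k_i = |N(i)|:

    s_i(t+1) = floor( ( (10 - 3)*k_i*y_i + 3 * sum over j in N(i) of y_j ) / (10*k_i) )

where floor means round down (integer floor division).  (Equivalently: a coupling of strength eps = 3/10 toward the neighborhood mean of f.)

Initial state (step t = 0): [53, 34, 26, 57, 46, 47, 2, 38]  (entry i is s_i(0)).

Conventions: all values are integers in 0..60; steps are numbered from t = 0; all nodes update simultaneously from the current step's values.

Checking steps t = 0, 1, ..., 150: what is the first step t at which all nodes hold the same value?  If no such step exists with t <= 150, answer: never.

Simulating step by step:
t=0: [53, 34, 26, 57, 46, 47, 2, 38]  (not all equal)
t=1: [36, 45, 39, 33, 37, 38, 35, 41]  (not all equal)
t=2: [45, 41, 45, 48, 46, 45, 47, 44]  (not all equal)
t=3: [40, 42, 39, 37, 39, 40, 38, 39]  (not all equal)
t=4: [43, 42, 44, 45, 44, 44, 45, 45]  (not all equal)
t=5: [41, 41, 40, 40, 40, 40, 40, 40]  (not all equal)
t=6: [43, 43, 43, 44, 43, 43, 44, 44]  (not all equal)
t=7: [41, 41, 40, 40, 41, 40, 40, 40]  (not all equal)
t=8: [43, 43, 43, 44, 43, 43, 44, 44]  (not all equal)

Answer: never
Key observation: The state at step 6 reappears at step 8 — the system is in a cycle of period 2 from step 6 on.  No step 0..8 is synchronized, and the cycle repeats forever, so no step up to 150 (or ever) has all nodes equal.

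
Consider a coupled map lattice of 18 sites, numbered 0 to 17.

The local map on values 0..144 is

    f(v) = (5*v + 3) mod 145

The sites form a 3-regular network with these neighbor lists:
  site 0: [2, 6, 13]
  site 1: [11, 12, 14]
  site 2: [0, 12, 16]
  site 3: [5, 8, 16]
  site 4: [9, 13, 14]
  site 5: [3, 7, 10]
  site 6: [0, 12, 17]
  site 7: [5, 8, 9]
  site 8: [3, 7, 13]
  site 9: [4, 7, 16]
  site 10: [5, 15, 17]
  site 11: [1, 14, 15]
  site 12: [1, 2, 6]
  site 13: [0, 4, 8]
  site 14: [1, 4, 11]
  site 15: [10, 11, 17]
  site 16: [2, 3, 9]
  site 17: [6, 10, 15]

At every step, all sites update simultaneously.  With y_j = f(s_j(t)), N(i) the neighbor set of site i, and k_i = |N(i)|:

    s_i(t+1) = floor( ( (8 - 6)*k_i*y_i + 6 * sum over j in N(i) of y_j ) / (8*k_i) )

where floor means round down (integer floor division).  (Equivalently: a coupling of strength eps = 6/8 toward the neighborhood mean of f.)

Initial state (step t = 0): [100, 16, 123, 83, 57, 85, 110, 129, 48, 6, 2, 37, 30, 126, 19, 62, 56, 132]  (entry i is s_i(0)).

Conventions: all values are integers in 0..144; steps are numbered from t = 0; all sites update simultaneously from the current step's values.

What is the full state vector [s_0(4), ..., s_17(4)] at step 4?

Simulating step by step:
t=0: [100, 16, 123, 83, 57, 85, 110, 129, 48, 6, 2, 37, 30, 126, 19, 62, 56, 132]
t=1: [69, 58, 63, 125, 81, 86, 69, 84, 86, 95, 64, 61, 61, 90, 91, 40, 84, 59]
t=2: [40, 15, 59, 116, 50, 89, 35, 115, 85, 106, 60, 25, 26, 84, 40, 29, 63, 39]
t=3: [58, 99, 56, 45, 99, 43, 69, 98, 104, 94, 20, 66, 63, 109, 93, 49, 34, 25]
t=4: [78, 41, 49, 68, 61, 79, 54, 64, 85, 46, 101, 60, 71, 66, 50, 94, 71, 98]

Answer: [78, 41, 49, 68, 61, 79, 54, 64, 85, 46, 101, 60, 71, 66, 50, 94, 71, 98]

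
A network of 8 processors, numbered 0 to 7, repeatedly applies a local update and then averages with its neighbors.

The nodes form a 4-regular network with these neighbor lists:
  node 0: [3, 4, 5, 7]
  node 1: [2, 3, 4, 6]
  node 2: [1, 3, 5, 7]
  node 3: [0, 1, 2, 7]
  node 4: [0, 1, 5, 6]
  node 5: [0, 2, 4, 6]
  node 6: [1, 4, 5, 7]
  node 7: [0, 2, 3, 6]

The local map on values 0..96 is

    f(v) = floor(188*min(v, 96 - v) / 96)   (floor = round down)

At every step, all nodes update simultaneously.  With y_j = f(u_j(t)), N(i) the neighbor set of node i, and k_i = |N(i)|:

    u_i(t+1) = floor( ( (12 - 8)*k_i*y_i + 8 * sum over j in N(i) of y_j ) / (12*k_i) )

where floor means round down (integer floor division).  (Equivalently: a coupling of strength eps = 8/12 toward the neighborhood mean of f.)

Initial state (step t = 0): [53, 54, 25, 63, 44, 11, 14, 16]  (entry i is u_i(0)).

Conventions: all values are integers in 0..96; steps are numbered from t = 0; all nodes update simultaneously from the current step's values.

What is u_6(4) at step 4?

Answer: u_6(4) = 69

Derivation:
t=0: [53, 54, 25, 63, 44, 11, 14, 16]
t=1: [61, 64, 49, 62, 64, 47, 45, 47]
t=2: [74, 72, 82, 74, 72, 82, 80, 83]
t=3: [38, 40, 32, 38, 40, 33, 34, 32]
t=4: [71, 72, 67, 70, 73, 68, 69, 66]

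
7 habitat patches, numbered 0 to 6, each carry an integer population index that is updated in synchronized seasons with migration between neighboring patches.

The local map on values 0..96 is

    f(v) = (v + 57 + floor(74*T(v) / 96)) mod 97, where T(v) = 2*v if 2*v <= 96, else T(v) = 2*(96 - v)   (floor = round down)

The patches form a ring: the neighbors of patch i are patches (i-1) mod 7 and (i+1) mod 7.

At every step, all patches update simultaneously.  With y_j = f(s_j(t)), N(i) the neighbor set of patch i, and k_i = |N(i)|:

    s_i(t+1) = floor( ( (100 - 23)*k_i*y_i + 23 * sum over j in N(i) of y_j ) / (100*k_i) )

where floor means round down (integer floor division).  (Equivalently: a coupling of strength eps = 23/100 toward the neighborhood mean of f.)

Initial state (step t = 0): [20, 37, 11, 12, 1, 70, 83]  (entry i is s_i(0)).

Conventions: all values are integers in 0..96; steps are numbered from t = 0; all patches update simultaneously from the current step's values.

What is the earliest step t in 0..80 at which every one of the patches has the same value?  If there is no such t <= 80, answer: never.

Answer: 7
Key observation: Synchronization is absorbing here: once all patches are equal they stay equal, and step 7 is the first all-equal step.

Derivation:
t=0: [20, 37, 11, 12, 1, 70, 83]  (not all equal)
t=1: [21, 52, 80, 83, 63, 67, 57]  (not all equal)
t=2: [27, 69, 65, 64, 71, 71, 68]  (not all equal)
t=3: [37, 65, 71, 72, 69, 69, 65]  (not all equal)
t=4: [58, 69, 69, 69, 69, 70, 69]  (not all equal)
t=5: [74, 70, 70, 70, 70, 70, 70]  (not all equal)
t=6: [67, 69, 70, 70, 70, 70, 69]  (not all equal)
t=7: [70, 70, 70, 70, 70, 70, 70]  (all equal)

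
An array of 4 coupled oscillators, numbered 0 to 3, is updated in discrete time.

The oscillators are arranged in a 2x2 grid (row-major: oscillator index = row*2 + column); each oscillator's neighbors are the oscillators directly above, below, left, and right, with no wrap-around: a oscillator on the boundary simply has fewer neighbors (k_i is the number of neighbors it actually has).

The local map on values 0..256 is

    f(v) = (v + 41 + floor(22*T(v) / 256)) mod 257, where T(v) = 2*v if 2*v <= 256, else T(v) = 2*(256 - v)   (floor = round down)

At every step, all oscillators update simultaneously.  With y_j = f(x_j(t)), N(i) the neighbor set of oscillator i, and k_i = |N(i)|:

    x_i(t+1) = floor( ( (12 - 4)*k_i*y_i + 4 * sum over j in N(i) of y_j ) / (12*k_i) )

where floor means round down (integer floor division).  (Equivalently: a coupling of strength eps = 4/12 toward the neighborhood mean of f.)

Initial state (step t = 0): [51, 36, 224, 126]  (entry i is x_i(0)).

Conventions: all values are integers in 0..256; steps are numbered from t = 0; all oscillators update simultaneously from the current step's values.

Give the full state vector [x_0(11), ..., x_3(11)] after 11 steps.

Simulating step by step:
t=0: [51, 36, 224, 126]
t=1: [82, 103, 56, 141]
t=2: [135, 163, 127, 178]
t=3: [198, 217, 197, 222]
t=4: [207, 47, 208, 49]
t=5: [186, 123, 59, 81]
t=6: [208, 185, 135, 139]
t=7: [72, 192, 164, 205]
t=8: [160, 225, 209, 246]
t=9: [147, 50, 42, 23]
t=10: [168, 111, 105, 76]
t=11: [205, 173, 168, 142]

Answer: [205, 173, 168, 142]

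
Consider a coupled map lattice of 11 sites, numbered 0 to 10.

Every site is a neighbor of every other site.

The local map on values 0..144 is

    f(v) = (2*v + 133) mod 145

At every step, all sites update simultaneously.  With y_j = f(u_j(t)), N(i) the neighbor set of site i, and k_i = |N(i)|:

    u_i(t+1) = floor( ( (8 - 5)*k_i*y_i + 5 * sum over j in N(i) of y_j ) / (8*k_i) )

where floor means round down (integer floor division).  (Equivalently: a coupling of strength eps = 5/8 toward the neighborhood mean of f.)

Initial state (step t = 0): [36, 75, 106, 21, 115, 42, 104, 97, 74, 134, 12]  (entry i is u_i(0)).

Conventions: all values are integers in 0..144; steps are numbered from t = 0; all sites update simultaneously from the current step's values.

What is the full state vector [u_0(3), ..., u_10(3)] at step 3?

Answer: [52, 78, 51, 48, 54, 53, 51, 49, 78, 75, 46]

Derivation:
t=0: [36, 75, 106, 21, 115, 42, 104, 97, 74, 134, 12]
t=1: [67, 91, 65, 57, 71, 70, 64, 60, 90, 83, 52]
t=2: [98, 68, 97, 92, 101, 100, 97, 94, 68, 63, 89]
t=3: [52, 78, 51, 48, 54, 53, 51, 49, 78, 75, 46]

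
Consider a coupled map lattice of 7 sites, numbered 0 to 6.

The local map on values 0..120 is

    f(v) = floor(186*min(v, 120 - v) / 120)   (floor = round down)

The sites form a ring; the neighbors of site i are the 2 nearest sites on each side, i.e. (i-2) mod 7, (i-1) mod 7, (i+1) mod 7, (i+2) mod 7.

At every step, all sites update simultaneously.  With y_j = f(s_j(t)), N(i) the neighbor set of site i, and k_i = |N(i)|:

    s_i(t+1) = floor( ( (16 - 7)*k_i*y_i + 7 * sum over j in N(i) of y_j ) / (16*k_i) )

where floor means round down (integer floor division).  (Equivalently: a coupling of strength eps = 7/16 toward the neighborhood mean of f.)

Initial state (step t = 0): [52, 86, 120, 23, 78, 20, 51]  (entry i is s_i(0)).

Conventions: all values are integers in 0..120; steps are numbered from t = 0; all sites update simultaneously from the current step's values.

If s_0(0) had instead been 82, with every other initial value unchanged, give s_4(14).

Simulating step by step:
t=0: [82, 86, 120, 23, 78, 20, 51]
t=1: [50, 48, 22, 35, 52, 43, 66]
t=2: [71, 68, 50, 58, 70, 69, 79]
t=3: [74, 78, 78, 84, 77, 77, 69]
t=4: [70, 66, 64, 59, 66, 66, 73]
t=5: [78, 82, 84, 87, 83, 82, 76]
t=6: [62, 58, 56, 53, 57, 58, 64]
t=7: [88, 87, 86, 84, 87, 87, 87]
t=8: [49, 51, 51, 53, 51, 51, 50]
t=9: [76, 78, 78, 80, 79, 78, 77]
t=10: [66, 65, 64, 63, 63, 64, 65]
t=11: [84, 85, 86, 87, 87, 86, 85]
t=12: [54, 53, 52, 51, 51, 52, 53]
t=13: [82, 81, 80, 79, 79, 80, 81]
t=14: [59, 60, 61, 62, 62, 61, 60]

Answer: s_4(14) = 62
Key observation: This trace re-runs the system from the modified initial state.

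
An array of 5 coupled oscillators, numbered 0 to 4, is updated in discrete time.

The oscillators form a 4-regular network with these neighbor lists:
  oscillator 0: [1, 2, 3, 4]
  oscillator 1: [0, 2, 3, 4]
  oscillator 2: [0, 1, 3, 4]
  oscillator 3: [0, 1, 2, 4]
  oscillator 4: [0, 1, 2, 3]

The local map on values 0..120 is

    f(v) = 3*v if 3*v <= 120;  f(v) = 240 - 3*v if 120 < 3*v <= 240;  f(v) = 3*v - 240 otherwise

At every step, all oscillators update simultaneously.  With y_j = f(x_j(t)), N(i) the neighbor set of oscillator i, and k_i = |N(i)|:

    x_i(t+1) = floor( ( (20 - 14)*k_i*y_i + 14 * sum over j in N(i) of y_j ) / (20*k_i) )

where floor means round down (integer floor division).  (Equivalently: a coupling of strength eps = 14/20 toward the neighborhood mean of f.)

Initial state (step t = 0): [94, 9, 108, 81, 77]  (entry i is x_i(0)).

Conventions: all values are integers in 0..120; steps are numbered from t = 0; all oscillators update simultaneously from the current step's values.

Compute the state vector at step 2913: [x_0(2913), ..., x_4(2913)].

Simulating step by step:
t=0: [94, 9, 108, 81, 77]
t=1: [34, 32, 39, 29, 30]
t=2: [98, 98, 100, 96, 97]
t=3: [53, 53, 54, 52, 53]
t=4: [81, 81, 80, 81, 81]
t=5: [2, 2, 2, 2, 2]
t=6: [6, 6, 6, 6, 6]
t=7: [18, 18, 18, 18, 18]
t=8: [54, 54, 54, 54, 54]
t=9: [78, 78, 78, 78, 78]
t=10: [6, 6, 6, 6, 6]

Answer: [78, 78, 78, 78, 78]
Key observation: The state at step 6, [6, 6, 6, 6, 6], reappears at step 10: the system is in a cycle of period 4 from step 6 on.  Therefore the state at step 2913 equals the state at step 6 + ((2913 - 6) mod 4) = 9, which is [78, 78, 78, 78, 78].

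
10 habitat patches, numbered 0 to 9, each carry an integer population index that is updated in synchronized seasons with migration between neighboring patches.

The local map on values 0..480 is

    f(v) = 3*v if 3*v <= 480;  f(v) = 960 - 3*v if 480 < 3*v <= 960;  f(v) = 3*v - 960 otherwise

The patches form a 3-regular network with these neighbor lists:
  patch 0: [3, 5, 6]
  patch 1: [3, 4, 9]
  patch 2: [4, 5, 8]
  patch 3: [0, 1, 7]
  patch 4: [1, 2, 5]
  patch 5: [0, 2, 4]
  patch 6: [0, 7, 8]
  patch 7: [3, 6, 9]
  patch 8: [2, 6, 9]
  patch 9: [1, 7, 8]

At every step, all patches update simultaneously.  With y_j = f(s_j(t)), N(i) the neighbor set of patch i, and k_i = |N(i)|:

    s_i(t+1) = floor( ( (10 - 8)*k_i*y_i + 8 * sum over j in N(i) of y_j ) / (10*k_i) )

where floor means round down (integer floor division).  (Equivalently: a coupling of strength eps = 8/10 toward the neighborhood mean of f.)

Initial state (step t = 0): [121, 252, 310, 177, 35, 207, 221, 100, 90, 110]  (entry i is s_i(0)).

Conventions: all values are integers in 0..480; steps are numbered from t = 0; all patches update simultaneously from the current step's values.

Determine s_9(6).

Answer: s_9(6) = 251

Derivation:
t=0: [121, 252, 310, 177, 35, 207, 221, 100, 90, 110]
t=1: [356, 271, 196, 317, 173, 200, 308, 341, 229, 272]
t=2: [129, 187, 360, 86, 322, 317, 125, 63, 201, 157]
t=3: [248, 275, 123, 311, 142, 138, 323, 332, 329, 346]
t=4: [163, 168, 305, 108, 330, 352, 76, 37, 127, 68]
t=5: [267, 240, 144, 341, 165, 164, 302, 223, 203, 293]
t=6: [187, 210, 428, 196, 397, 375, 224, 111, 221, 251]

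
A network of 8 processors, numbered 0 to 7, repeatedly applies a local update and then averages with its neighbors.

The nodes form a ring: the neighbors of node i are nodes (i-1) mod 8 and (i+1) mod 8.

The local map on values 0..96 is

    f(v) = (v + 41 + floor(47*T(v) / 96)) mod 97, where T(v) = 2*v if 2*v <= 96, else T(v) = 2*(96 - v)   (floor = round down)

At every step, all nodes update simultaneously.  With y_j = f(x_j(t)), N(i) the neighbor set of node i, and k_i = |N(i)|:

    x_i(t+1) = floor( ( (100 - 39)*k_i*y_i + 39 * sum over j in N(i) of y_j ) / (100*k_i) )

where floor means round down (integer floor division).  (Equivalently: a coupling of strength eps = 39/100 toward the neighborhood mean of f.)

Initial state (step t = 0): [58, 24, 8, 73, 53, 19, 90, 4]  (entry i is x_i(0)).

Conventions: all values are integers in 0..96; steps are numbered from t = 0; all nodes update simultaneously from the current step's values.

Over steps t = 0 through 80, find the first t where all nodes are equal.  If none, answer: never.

Simulating step by step:
t=0: [58, 24, 8, 73, 53, 19, 90, 4]  (not all equal)
t=1: [50, 72, 58, 42, 46, 62, 48, 44]  (not all equal)
t=2: [37, 39, 36, 30, 34, 38, 37, 34]  (not all equal)
t=3: [16, 19, 13, 6, 11, 17, 16, 13]  (not all equal)
t=4: [72, 74, 65, 56, 62, 71, 71, 68]  (not all equal)
t=5: [39, 39, 39, 39, 39, 39, 39, 39]  (all equal)

Answer: 5
Key observation: Synchronization is absorbing here: once all nodes are equal they stay equal, and step 5 is the first all-equal step.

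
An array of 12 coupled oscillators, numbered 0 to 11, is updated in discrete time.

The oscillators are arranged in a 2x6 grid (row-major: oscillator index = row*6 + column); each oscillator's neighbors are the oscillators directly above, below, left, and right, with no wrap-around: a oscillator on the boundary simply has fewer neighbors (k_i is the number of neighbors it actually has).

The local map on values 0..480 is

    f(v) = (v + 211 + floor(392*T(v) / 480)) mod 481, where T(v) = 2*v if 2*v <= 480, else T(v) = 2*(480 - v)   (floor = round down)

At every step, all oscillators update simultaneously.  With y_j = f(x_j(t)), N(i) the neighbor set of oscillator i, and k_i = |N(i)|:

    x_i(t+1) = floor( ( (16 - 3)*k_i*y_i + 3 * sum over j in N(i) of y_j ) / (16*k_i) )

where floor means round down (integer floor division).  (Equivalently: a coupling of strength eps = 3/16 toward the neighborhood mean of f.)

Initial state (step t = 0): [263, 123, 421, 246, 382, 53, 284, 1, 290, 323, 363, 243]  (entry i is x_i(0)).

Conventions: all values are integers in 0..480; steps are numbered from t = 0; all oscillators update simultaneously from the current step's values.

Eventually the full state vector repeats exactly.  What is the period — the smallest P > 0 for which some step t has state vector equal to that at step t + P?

Simulating step by step:
t=0: [263, 123, 421, 246, 382, 53, 284, 1, 290, 323, 363, 243]
t=1: [318, 93, 247, 342, 283, 343, 323, 217, 316, 311, 289, 351]
t=2: [325, 430, 356, 304, 329, 299, 308, 311, 315, 316, 327, 295]
t=3: [302, 252, 288, 317, 307, 322, 316, 312, 312, 313, 307, 324]
t=4: [324, 348, 330, 314, 318, 310, 314, 318, 316, 315, 318, 309]
t=5: [307, 295, 305, 314, 312, 316, 314, 311, 312, 313, 312, 317]
t=6: [319, 325, 319, 315, 315, 313, 315, 317, 316, 315, 315, 313]
t=7: [311, 308, 311, 313, 314, 314, 313, 312, 312, 313, 314, 314]
t=8: [316, 317, 316, 315, 315, 315, 315, 316, 316, 315, 315, 315]
t=9: [313, 313, 313, 313, 314, 314, 313, 313, 313, 313, 314, 314]
t=10: [315, 315, 315, 315, 315, 315, 315, 315, 315, 315, 315, 315]
t=11: [314, 314, 314, 314, 314, 314, 314, 314, 314, 314, 314, 314]
t=12: [315, 315, 315, 315, 315, 315, 315, 315, 315, 315, 315, 315]

Answer: 2
Key observation: The state at step 10, [315, 315, 315, 315, 315, 315, 315, 315, 315, 315, 315, 315], reappears at step 12 — and no state repeats earlier — so the cycle the system enters has period 2.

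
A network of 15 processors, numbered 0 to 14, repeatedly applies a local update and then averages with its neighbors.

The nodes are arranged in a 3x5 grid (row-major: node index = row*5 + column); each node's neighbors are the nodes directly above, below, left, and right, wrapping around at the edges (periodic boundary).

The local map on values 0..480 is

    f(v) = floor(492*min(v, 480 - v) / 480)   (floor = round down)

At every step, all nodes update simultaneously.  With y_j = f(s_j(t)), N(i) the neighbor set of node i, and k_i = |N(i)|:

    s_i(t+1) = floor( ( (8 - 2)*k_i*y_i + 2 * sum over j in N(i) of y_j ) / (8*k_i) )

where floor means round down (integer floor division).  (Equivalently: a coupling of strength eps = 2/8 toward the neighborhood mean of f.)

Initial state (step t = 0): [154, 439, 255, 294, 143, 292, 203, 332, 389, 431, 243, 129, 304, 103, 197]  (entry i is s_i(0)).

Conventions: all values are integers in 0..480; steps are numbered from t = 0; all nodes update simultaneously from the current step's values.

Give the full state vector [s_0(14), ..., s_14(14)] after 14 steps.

Answer: [199, 199, 198, 194, 194, 200, 199, 197, 191, 192, 203, 201, 199, 193, 196]

Derivation:
t=0: [154, 439, 255, 294, 143, 292, 203, 332, 389, 431, 243, 129, 304, 103, 197]
t=1: [156, 76, 207, 178, 146, 185, 188, 157, 100, 77, 224, 141, 173, 120, 184]
t=2: [159, 101, 196, 173, 149, 182, 179, 162, 110, 97, 214, 150, 172, 132, 177]
t=3: [162, 120, 188, 170, 152, 180, 175, 166, 120, 113, 206, 157, 172, 141, 173]
t=4: [166, 135, 184, 168, 155, 179, 174, 169, 129, 126, 201, 163, 173, 148, 171]
t=5: [170, 147, 182, 168, 158, 179, 174, 171, 138, 137, 197, 168, 175, 154, 171]
t=6: [173, 156, 181, 169, 162, 180, 176, 174, 146, 146, 194, 173, 177, 159, 172]
t=7: [176, 164, 181, 171, 166, 182, 178, 176, 153, 153, 193, 177, 179, 163, 174]
t=8: [180, 171, 182, 173, 170, 184, 181, 179, 159, 160, 193, 181, 181, 168, 176]
t=9: [183, 177, 184, 176, 174, 186, 184, 182, 165, 167, 193, 185, 184, 173, 179]
t=10: [186, 182, 186, 179, 178, 188, 187, 185, 171, 173, 194, 188, 187, 177, 182]
t=11: [189, 187, 189, 182, 182, 191, 190, 188, 176, 178, 196, 191, 190, 181, 185]
t=12: [193, 191, 192, 186, 186, 194, 193, 191, 181, 183, 198, 194, 193, 185, 188]
t=13: [196, 195, 195, 190, 190, 197, 196, 194, 186, 188, 200, 197, 196, 189, 192]
t=14: [199, 199, 198, 194, 194, 200, 199, 197, 191, 192, 203, 201, 199, 193, 196]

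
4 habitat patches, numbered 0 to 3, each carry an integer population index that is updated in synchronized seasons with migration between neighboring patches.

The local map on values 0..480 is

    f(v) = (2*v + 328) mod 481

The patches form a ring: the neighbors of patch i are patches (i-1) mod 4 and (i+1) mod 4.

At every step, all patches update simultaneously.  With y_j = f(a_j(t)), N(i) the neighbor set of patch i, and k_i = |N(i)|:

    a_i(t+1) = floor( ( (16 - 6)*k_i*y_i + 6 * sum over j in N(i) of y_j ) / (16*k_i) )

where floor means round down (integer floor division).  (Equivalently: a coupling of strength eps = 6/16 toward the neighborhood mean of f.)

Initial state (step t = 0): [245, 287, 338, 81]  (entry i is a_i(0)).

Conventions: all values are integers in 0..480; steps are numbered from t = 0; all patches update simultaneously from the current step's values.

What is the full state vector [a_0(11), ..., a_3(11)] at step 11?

Answer: [63, 71, 41, 36]

Derivation:
t=0: [245, 287, 338, 81]
t=1: [291, 334, 106, 76]
t=2: [364, 112, 133, 391]
t=3: [99, 83, 111, 131]
t=4: [51, 29, 66, 89]
t=5: [345, 408, 364, 182]
t=6: [108, 141, 132, 160]
t=7: [94, 113, 124, 137]
t=8: [58, 70, 95, 100]
t=9: [374, 382, 119, 119]
t=10: [111, 118, 93, 90]
t=11: [63, 71, 41, 36]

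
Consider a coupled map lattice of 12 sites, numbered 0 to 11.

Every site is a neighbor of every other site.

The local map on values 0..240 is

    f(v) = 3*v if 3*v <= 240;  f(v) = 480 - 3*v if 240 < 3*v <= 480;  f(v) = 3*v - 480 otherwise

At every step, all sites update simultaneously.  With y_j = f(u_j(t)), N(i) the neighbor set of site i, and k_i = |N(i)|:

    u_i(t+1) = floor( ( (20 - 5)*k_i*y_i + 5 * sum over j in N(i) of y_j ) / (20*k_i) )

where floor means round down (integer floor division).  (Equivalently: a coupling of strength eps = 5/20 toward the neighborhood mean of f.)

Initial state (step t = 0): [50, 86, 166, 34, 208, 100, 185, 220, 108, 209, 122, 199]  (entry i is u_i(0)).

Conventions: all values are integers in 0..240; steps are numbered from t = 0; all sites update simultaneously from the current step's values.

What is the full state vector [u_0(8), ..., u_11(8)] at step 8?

Answer: [139, 161, 87, 152, 117, 65, 172, 65, 73, 60, 100, 43]

Derivation:
t=0: [50, 86, 166, 34, 208, 100, 185, 220, 108, 209, 122, 199]
t=1: [145, 197, 49, 110, 141, 167, 91, 167, 149, 143, 119, 121]
t=2: [57, 105, 131, 133, 66, 39, 175, 39, 48, 61, 114, 109]
t=3: [160, 156, 99, 95, 180, 121, 69, 121, 141, 169, 136, 147]
t=4: [24, 33, 157, 166, 68, 109, 175, 109, 66, 44, 77, 53]
t=5: [85, 105, 40, 46, 181, 144, 66, 144, 177, 129, 201, 149]
t=6: [193, 149, 116, 130, 75, 64, 173, 64, 66, 97, 119, 53]
t=7: [109, 61, 133, 103, 201, 177, 66, 177, 181, 175, 127, 153]
t=8: [139, 161, 87, 152, 117, 65, 172, 65, 73, 60, 100, 43]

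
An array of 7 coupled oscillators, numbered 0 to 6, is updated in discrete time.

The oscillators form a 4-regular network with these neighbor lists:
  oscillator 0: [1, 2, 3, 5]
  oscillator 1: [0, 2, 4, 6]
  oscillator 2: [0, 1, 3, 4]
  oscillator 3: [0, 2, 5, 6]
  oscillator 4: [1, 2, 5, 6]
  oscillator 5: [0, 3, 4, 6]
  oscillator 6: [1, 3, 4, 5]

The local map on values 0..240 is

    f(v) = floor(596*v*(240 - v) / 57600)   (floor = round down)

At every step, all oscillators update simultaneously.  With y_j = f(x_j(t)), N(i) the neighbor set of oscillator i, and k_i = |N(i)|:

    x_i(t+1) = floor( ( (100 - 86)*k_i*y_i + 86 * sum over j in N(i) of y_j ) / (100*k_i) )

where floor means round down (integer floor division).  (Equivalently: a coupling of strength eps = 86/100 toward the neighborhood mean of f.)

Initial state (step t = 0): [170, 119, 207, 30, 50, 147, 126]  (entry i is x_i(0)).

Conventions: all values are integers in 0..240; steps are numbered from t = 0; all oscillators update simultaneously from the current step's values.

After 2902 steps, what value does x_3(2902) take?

Simulating step by step:
t=0: [170, 119, 207, 30, 50, 147, 126]
t=1: [108, 115, 103, 112, 122, 113, 117]
t=2: [147, 147, 147, 147, 147, 147, 148]
t=3: [141, 140, 141, 140, 140, 140, 140]
t=4: [144, 144, 144, 144, 144, 144, 144]
t=5: [143, 143, 143, 143, 143, 143, 143]
t=6: [143, 143, 143, 143, 143, 143, 143]

Answer: x_3(2902) = 143
Key observation: The state at step 5, [143, 143, 143, 143, 143, 143, 143], reappears at step 6: the system is in a cycle of period 1 from step 5 on.  Therefore the state at step 2902 equals the state at step 5 + ((2902 - 5) mod 1) = 5, which is [143, 143, 143, 143, 143, 143, 143].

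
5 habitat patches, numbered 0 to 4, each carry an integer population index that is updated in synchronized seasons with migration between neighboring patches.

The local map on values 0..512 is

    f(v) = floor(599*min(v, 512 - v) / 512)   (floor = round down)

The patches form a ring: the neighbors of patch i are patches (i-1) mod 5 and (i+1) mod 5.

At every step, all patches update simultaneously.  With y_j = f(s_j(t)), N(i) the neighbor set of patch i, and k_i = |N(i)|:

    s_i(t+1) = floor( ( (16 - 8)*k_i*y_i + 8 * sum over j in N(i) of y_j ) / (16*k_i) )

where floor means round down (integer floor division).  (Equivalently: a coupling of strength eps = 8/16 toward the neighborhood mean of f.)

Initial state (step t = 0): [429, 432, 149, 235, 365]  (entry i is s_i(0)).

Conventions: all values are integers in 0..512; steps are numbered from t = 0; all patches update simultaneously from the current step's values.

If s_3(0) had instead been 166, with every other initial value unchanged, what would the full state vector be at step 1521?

Simulating step by step:
t=0: [429, 432, 149, 166, 365]
t=1: [114, 114, 158, 183, 158]
t=2: [145, 145, 178, 199, 178]
t=3: [178, 178, 204, 220, 204]
t=4: [215, 215, 235, 247, 235]
t=5: [256, 256, 271, 281, 271]
t=6: [294, 294, 282, 275, 282]
t=7: [258, 258, 267, 273, 267]
t=8: [294, 294, 287, 282, 287]
t=9: [257, 257, 262, 266, 262]
t=10: [296, 296, 292, 289, 292]
t=11: [253, 253, 256, 258, 256]
t=12: [296, 296, 297, 298, 297]
t=13: [251, 251, 251, 250, 251]
t=14: [293, 293, 292, 292, 292]
t=15: [256, 256, 256, 257, 256]
t=16: [299, 299, 298, 298, 298]
t=17: [249, 249, 249, 250, 249]
t=18: [291, 291, 291, 291, 291]
t=19: [258, 258, 258, 258, 258]
t=20: [297, 297, 297, 297, 297]
t=21: [251, 251, 251, 251, 251]
t=22: [293, 293, 293, 293, 293]
t=23: [256, 256, 256, 256, 256]
t=24: [299, 299, 299, 299, 299]
t=25: [249, 249, 249, 249, 249]
t=26: [291, 291, 291, 291, 291]

Answer: [249, 249, 249, 249, 249]
Key observation: The state at step 18, [291, 291, 291, 291, 291], reappears at step 26: the system is in a cycle of period 8 from step 18 on.  Therefore the state at step 1521 equals the state at step 18 + ((1521 - 18) mod 8) = 25, which is [249, 249, 249, 249, 249].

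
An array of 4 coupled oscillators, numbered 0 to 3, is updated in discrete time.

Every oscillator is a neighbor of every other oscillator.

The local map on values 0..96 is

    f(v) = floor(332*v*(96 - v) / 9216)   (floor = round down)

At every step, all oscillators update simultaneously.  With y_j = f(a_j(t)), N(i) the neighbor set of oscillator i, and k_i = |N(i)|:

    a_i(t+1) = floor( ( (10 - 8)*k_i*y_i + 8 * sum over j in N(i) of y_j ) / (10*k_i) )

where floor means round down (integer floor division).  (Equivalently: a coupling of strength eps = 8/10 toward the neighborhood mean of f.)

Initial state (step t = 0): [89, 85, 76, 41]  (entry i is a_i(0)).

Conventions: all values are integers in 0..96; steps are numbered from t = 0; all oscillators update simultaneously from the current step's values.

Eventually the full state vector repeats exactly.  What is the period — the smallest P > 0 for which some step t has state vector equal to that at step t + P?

Simulating step by step:
t=0: [89, 85, 76, 41]
t=1: [49, 48, 47, 45]
t=2: [82, 82, 82, 82]
t=3: [41, 41, 41, 41]
t=4: [81, 81, 81, 81]
t=5: [43, 43, 43, 43]
t=6: [82, 82, 82, 82]

Answer: 4
Key observation: The state at step 2, [82, 82, 82, 82], reappears at step 6 — and no state repeats earlier — so the cycle the system enters has period 4.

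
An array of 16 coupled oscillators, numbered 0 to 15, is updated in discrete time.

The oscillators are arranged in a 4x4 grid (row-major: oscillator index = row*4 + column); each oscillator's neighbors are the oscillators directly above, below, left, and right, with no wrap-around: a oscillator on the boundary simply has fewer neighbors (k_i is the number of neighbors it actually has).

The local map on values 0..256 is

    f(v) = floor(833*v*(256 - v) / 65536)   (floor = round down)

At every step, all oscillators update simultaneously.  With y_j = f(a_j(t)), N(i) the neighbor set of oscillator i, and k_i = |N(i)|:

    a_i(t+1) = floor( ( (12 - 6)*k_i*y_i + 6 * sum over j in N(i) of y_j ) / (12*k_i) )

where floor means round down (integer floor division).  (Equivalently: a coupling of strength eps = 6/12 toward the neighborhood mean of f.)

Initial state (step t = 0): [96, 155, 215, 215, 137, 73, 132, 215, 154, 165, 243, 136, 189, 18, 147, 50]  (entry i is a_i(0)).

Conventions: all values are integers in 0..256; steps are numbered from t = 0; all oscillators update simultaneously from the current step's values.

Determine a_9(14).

Answer: a_9(14) = 207

Derivation:
t=0: [96, 155, 215, 215, 137, 73, 132, 215, 154, 165, 243, 136, 189, 18, 147, 50]
t=1: [198, 178, 142, 112, 197, 184, 158, 143, 192, 152, 121, 150, 143, 119, 138, 167]
t=2: [153, 174, 198, 204, 151, 173, 196, 202, 170, 192, 204, 201, 193, 205, 203, 196]
t=3: [195, 178, 149, 137, 195, 176, 149, 139, 177, 157, 139, 140, 156, 140, 137, 143]
t=4: [157, 176, 198, 205, 159, 179, 200, 205, 179, 194, 204, 205, 194, 203, 206, 205]
t=5: [192, 175, 147, 135, 189, 171, 144, 133, 170, 153, 136, 132, 153, 140, 132, 131]
t=6: [163, 180, 200, 206, 167, 185, 202, 206, 185, 197, 206, 207, 197, 204, 207, 208]
t=7: [186, 169, 144, 133, 181, 163, 140, 131, 163, 148, 132, 128, 148, 137, 129, 127]
t=8: [172, 186, 201, 206, 177, 191, 204, 207, 192, 201, 207, 208, 201, 205, 207, 208]
t=9: [177, 162, 141, 132, 171, 155, 136, 129, 154, 141, 130, 126, 142, 134, 128, 126]
t=10: [182, 193, 204, 207, 187, 197, 206, 207, 198, 204, 207, 208, 204, 206, 207, 208]
t=11: [165, 152, 135, 129, 159, 146, 132, 128, 144, 135, 128, 126, 135, 131, 128, 126]
t=12: [194, 200, 206, 207, 197, 203, 207, 208, 203, 206, 207, 208, 206, 207, 208, 208]
t=13: [148, 140, 131, 128, 144, 136, 129, 126, 135, 131, 127, 126, 131, 128, 126, 126]
t=14: [204, 206, 207, 208, 204, 206, 207, 208, 206, 207, 208, 208, 207, 208, 208, 208]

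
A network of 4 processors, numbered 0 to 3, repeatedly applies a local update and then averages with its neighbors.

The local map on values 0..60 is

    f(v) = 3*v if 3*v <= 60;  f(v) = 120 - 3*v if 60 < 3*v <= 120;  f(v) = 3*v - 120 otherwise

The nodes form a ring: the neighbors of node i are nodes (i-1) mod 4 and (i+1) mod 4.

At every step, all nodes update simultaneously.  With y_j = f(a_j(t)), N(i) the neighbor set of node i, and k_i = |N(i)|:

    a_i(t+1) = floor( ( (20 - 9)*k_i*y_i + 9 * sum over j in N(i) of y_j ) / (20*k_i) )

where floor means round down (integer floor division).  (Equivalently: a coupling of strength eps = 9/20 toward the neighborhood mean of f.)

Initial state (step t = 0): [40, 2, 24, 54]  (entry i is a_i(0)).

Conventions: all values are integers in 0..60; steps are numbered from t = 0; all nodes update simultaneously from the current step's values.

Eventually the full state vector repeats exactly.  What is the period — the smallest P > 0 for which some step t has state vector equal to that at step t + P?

Answer: 4
Key observation: The state at step 21, [21, 21, 21, 21], reappears at step 25 — and no state repeats earlier — so the cycle the system enters has period 4.

Derivation:
t=0: [40, 2, 24, 54]
t=1: [10, 14, 37, 33]
t=2: [30, 31, 19, 20]
t=3: [36, 34, 50, 52]
t=4: [18, 19, 28, 29]
t=5: [49, 51, 40, 38]
t=6: [23, 24, 8, 9]
t=7: [44, 43, 30, 31]
t=8: [14, 14, 24, 24]
t=9: [43, 43, 46, 46]
t=10: [11, 11, 15, 15]
t=11: [35, 35, 42, 42]
t=12: [12, 12, 8, 8]
t=13: [33, 33, 26, 26]
t=14: [25, 25, 37, 37]
t=15: [36, 36, 17, 17]
t=16: [20, 20, 42, 42]
t=17: [47, 47, 18, 18]
t=18: [28, 28, 46, 46]
t=19: [31, 31, 22, 22]
t=20: [33, 33, 47, 47]
t=21: [21, 21, 21, 21]
t=22: [57, 57, 57, 57]
t=23: [51, 51, 51, 51]
t=24: [33, 33, 33, 33]
t=25: [21, 21, 21, 21]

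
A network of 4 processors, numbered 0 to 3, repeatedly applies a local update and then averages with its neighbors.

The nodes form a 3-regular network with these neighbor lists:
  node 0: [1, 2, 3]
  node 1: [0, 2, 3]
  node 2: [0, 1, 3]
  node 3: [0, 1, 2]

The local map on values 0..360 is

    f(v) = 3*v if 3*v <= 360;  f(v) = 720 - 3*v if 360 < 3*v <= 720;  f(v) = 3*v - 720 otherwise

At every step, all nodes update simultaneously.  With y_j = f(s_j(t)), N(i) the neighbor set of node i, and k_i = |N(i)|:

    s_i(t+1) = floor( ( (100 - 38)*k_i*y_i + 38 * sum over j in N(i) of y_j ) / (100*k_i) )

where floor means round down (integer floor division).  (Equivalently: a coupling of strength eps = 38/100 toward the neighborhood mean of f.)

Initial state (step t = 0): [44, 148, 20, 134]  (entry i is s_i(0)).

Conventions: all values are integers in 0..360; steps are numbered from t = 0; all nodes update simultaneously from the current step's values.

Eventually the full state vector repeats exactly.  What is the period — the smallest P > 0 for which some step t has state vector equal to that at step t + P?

Answer: 4
Key observation: The state at step 141, [252, 252, 252, 253], reappears at step 145 — and no state repeats earlier — so the cycle the system enters has period 4.

Derivation:
t=0: [44, 148, 20, 134]
t=1: [164, 235, 129, 256]
t=2: [191, 86, 243, 102]
t=3: [163, 218, 95, 242]
t=4: [188, 107, 215, 77]
t=5: [176, 257, 136, 213]
t=6: [175, 105, 234, 120]
t=7: [208, 267, 121, 290]
t=8: [134, 126, 262, 160]
t=9: [279, 291, 154, 240]
t=10: [124, 142, 194, 66]
t=11: [295, 268, 191, 221]
t=12: [138, 98, 129, 85]
t=13: [301, 295, 314, 276]
t=14: [176, 167, 195, 139]
t=15: [202, 215, 174, 257]
t=16: [111, 92, 153, 80]
t=17: [304, 276, 269, 259]
t=18: [150, 109, 99, 84]
t=19: [278, 306, 291, 269]
t=20: [126, 167, 145, 112]
t=21: [318, 257, 290, 315]
t=22: [199, 108, 157, 194]
t=23: [166, 265, 228, 173]
t=24: [177, 104, 85, 166]
t=25: [217, 277, 249, 233]
t=26: [62, 83, 42, 39]
t=27: [177, 208, 148, 143]
t=28: [201, 155, 244, 251]
t=29: [110, 178, 58, 69]
t=30: [276, 205, 199, 215]
t=31: [105, 103, 112, 89]
t=32: [310, 307, 321, 287]
t=33: [204, 199, 220, 170]
t=34: [116, 124, 93, 167]
t=35: [322, 322, 288, 259]
t=36: [209, 209, 158, 115]
t=37: [144, 144, 219, 268]
t=38: [233, 233, 122, 133]
t=39: [101, 101, 265, 249]
t=40: [239, 239, 126, 103]
t=41: [84, 84, 251, 235]
t=42: [194, 194, 86, 77]
t=43: [164, 164, 224, 210]
t=44: [187, 187, 98, 119]
t=45: [201, 201, 267, 298]
t=46: [119, 119, 101, 147]
t=47: [340, 340, 313, 301]
t=48: [274, 274, 234, 217]
t=49: [87, 87, 45, 70]
t=50: [238, 238, 176, 213]
t=51: [39, 39, 130, 76]
t=52: [158, 158, 263, 212]
t=53: [203, 203, 115, 123]
t=54: [171, 171, 286, 289]
t=55: [190, 190, 156, 161]
t=56: [173, 173, 224, 216]
t=57: [165, 165, 89, 101]
t=58: [240, 240, 260, 278]
t=59: [22, 22, 51, 78]
t=60: [98, 98, 141, 181]
t=61: [279, 279, 281, 221]
t=62: [110, 110, 113, 80]
t=63: [319, 319, 324, 275]
t=64: [222, 222, 229, 157]
t=65: [76, 76, 65, 172]
t=66: [220, 220, 204, 208]
t=67: [70, 70, 94, 88]
t=68: [225, 225, 261, 252]
t=69: [46, 46, 55, 41]
t=70: [139, 139, 152, 132]
t=71: [300, 300, 281, 311]
t=72: [176, 176, 148, 193]
t=73: [196, 196, 237, 171]
t=74: [125, 125, 65, 162]
t=75: [311, 311, 237, 257]
t=76: [166, 166, 66, 86]
t=77: [223, 223, 211, 241]
t=78: [49, 49, 67, 25]
t=79: [144, 144, 171, 109]
t=80: [282, 282, 242, 301]
t=81: [118, 118, 58, 146]
t=82: [322, 322, 233, 286]
t=83: [203, 203, 92, 150]
t=84: [152, 152, 233, 230]
t=85: [203, 203, 83, 88]
t=86: [147, 147, 215, 223]
t=87: [224, 224, 123, 111]
t=88: [122, 122, 271, 263]
t=89: [284, 284, 156, 144]
t=90: [166, 166, 226, 243]
t=91: [172, 172, 83, 67]
t=92: [209, 209, 231, 207]
t=93: [85, 85, 52, 88]
t=94: [243, 243, 194, 248]
t=95: [27, 27, 90, 34]
t=96: [107, 107, 200, 117]
t=97: [299, 299, 200, 314]
t=98: [175, 175, 147, 197]
t=99: [197, 197, 238, 164]
t=100: [125, 125, 65, 174]
t=101: [307, 307, 233, 234]
t=102: [155, 155, 66, 64]
t=103: [239, 239, 211, 208]
t=104: [25, 25, 66, 71]
t=105: [108, 108, 168, 176]
t=106: [293, 293, 240, 228]
t=107: [123, 123, 44, 62]
t=108: [302, 302, 194, 220]
t=109: [163, 163, 140, 101]
t=110: [248, 248, 282, 284]
t=111: [50, 50, 100, 103]
t=112: [189, 189, 263, 267]
t=113: [133, 133, 91, 97]
t=114: [311, 311, 287, 296]
t=115: [198, 198, 162, 175]
t=116: [148, 148, 201, 182]
t=117: [242, 242, 164, 192]
t=118: [51, 51, 161, 119]
t=119: [189, 189, 230, 290]
t=120: [137, 137, 76, 135]
t=121: [299, 299, 259, 302]
t=122: [162, 162, 103, 167]
t=123: [241, 241, 278, 234]
t=124: [18, 18, 73, 26]
t=125: [77, 77, 159, 89]
t=126: [237, 237, 243, 254]
t=127: [13, 13, 13, 29]
t=128: [45, 45, 45, 68]
t=129: [143, 143, 143, 177]
t=130: [278, 278, 278, 227]
t=131: [104, 104, 104, 67]
t=132: [297, 297, 297, 243]
t=133: [150, 150, 150, 70]
t=134: [262, 262, 262, 232]
t=135: [60, 60, 60, 39]
t=136: [172, 172, 172, 140]
t=137: [216, 216, 216, 263]
t=138: [71, 71, 71, 70]
t=139: [212, 212, 212, 211]
t=140: [84, 84, 84, 85]
t=141: [252, 252, 252, 253]
t=142: [36, 36, 36, 37]
t=143: [108, 108, 108, 109]
t=144: [324, 324, 324, 325]
t=145: [252, 252, 252, 253]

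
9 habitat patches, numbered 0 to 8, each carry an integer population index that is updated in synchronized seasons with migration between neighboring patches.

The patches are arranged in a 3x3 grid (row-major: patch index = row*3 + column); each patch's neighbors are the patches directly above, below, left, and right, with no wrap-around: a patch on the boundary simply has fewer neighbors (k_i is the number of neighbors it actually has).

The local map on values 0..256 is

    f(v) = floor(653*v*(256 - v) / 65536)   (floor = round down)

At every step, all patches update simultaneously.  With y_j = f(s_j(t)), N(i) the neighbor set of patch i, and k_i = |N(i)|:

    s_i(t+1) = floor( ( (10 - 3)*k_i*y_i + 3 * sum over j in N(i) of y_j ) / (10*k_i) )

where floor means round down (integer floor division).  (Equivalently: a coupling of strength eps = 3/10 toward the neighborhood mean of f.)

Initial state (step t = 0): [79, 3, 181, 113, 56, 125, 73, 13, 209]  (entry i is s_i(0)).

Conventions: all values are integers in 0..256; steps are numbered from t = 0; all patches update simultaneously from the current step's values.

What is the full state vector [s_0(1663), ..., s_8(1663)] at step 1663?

Answer: [155, 155, 155, 155, 155, 155, 155, 155, 155]
Key observation: The state at step 8, [155, 155, 155, 155, 155, 155, 155, 155, 155], reappears at step 9: the system is in a cycle of period 1 from step 8 on.  Therefore the state at step 1663 equals the state at step 8 + ((1663 - 8) mod 1) = 8, which is [155, 155, 155, 155, 155, 155, 155, 155, 155].

Derivation:
t=0: [79, 3, 181, 113, 56, 125, 73, 13, 209]
t=1: [122, 43, 120, 151, 104, 148, 121, 55, 97]
t=2: [150, 111, 150, 158, 148, 158, 153, 124, 147]
t=3: [157, 159, 157, 155, 158, 155, 157, 161, 158]
t=4: [154, 153, 154, 154, 153, 154, 153, 152, 153]
t=5: [156, 156, 156, 156, 156, 156, 156, 157, 156]
t=6: [155, 155, 155, 155, 154, 155, 154, 154, 154]
t=7: [155, 155, 155, 155, 155, 155, 155, 156, 155]
t=8: [155, 155, 155, 155, 155, 155, 155, 155, 155]
t=9: [155, 155, 155, 155, 155, 155, 155, 155, 155]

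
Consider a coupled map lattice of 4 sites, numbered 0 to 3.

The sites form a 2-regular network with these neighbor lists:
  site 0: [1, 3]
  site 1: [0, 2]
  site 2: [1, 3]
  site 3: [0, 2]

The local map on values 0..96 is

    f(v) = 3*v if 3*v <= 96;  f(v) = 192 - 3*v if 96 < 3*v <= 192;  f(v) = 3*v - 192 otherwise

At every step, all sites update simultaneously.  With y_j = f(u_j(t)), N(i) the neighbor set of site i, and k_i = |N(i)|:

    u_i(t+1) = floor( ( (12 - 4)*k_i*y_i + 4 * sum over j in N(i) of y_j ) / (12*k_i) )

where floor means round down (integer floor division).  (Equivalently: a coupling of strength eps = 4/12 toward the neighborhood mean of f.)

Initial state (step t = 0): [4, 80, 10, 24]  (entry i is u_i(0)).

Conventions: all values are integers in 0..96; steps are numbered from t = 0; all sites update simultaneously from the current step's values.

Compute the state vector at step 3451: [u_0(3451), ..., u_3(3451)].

Answer: [48, 48, 48, 48]
Key observation: The state at step 10, [48, 48, 48, 48], reappears at step 11: the system is in a cycle of period 1 from step 10 on.  Therefore the state at step 3451 equals the state at step 10 + ((3451 - 10) mod 1) = 10, which is [48, 48, 48, 48].

Derivation:
t=0: [4, 80, 10, 24]
t=1: [28, 39, 40, 55]
t=2: [73, 76, 65, 44]
t=3: [34, 29, 18, 45]
t=4: [84, 82, 60, 62]
t=5: [50, 48, 18, 16]
t=6: [44, 48, 52, 48]
t=7: [56, 48, 40, 48]
t=8: [32, 48, 64, 48]
t=9: [80, 48, 16, 48]
t=10: [48, 48, 48, 48]
t=11: [48, 48, 48, 48]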